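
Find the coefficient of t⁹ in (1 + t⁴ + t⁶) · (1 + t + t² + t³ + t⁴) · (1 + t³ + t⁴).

(1 + t⁴ + t⁶) has coefficients 1,0,0,0,1,0,1 for degrees 0…6.
(1 + t + t² + t³ + t⁴) has coefficients 1,1,1,1,1,0,0,0,0,0 for degrees 0…9.
Finally multiplying by (1 + t³ + t⁴), the product of all factors after the first has coefficients 1,1,1,2,3,2,2,2,1,0 for degrees 0…9.
[t⁹] = 1·0 + 1·2 + 1·2 = 4.

4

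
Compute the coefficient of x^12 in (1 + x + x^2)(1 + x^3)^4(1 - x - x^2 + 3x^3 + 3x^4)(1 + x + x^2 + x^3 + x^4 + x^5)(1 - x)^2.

(1 + x + x^2) has coefficients 1,1,1 for degrees 0…2.
(1 + x^3)^4 has coefficients 1,0,0,4,0,0,6,0,0,4,0,0,1 for degrees 0…12.
Multiplying by (1 - x - x^2 + 3x^3 + 3x^4) gives running coefficients 1,-1,-1,7,-1,-4,18,6,-6,22,14,-4,13 for degrees 0…12.
Multiplying by (1 + x + x^2 + x^3 + x^4 + x^5) gives running coefficients 1,0,-1,6,5,1,18,25,20,35,50,50,45 for degrees 0…12.
Finally multiplying by (1 - x)^2, the product of all factors after the first has coefficients 1,-2,0,8,-8,-3,21,-10,-12,20,0,-15,-5 for degrees 0…12.
[x^12] = 1·(-5) + 1·(-15) + 1·0 = -20.

-20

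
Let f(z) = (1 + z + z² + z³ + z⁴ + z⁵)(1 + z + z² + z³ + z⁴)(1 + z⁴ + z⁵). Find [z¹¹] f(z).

(1 + z + z² + z³ + z⁴ + z⁵) has coefficients 1,1,1,1,1,1 for degrees 0…5.
(1 + z + z² + z³ + z⁴) has coefficients 1,1,1,1,1,0,0,0,0,0,0,0 for degrees 0…11.
Finally multiplying by (1 + z⁴ + z⁵), the product of all factors after the first has coefficients 1,1,1,1,2,2,2,2,2,1,0,0 for degrees 0…11.
[z¹¹] = 1·0 + 1·0 + 1·1 + 1·2 + 1·2 + 1·2 = 7.

7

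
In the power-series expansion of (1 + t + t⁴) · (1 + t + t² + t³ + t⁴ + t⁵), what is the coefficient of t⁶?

(1 + t + t⁴) has coefficients 1,1,0,0,1 for degrees 0…4.
(1 + t + t² + t³ + t⁴ + t⁵) has coefficients 1,1,1,1,1,1,0 for degrees 0…6.
[t⁶] = 1·0 + 1·1 + 1·1 = 2.

2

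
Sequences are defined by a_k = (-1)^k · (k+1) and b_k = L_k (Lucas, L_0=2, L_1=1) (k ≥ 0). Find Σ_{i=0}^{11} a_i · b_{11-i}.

The convolution is the t^11 coefficient of A(t)B(t).
Σ = 1·199 − 2·123 + 3·76 − 4·47 + 5·29 − 6·18 + 7·11 − 8·7 + 9·4 − 10·3 + 11·1 − 12·2 = 44.

44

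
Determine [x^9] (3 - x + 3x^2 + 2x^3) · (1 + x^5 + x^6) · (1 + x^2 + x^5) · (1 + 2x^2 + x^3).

(3 - x + 3x^2 + 2x^3) has coefficients 3,-1,3,2 for degrees 0…3.
(1 + x^5 + x^6) has coefficients 1,0,0,0,0,1,1,0,0,0 for degrees 0…9.
Multiplying by (1 + x^2 + x^5) gives running coefficients 1,0,1,0,0,2,1,1,1,0 for degrees 0…9.
Finally multiplying by (1 + 2x^2 + x^3), the product of all factors after the first has coefficients 1,0,3,1,2,3,1,5,5,3 for degrees 0…9.
[x^9] = 3·3 − 1·5 + 3·5 + 2·1 = 21.

21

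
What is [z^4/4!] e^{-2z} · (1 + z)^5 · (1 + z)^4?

448

The EGF product rule gives c_4 = Σ_{k_1+k_2+k_3=4} C(4; k_1,k_2,k_3) · ∏ g_i(k_i), where e^{-2z} gives (-2)^k; (1+z)^5 gives the falling factorial (5)_k; (1+z)^4 gives the falling factorial (4)_k.
g_1(k) for k = 0…4: 1, -2, 4, -8, 16.
g_2(k) for k = 0…4: 1, 5, 20, 60, 120.
g_3(k) for k = 0…4: 1, 4, 12, 24, 24.
First combine the last two factors: h(k) = Σ_j C(k,j)·g_2(j)·g_3(k−j) for k = 0…4: 1, 9, 72, 504, 3024.
c_4 = Σ_k C(4,k)·g_1(k)·h(4−k) = 1·1·3024 + 4·(-2)·504 + 6·4·72 + 4·(-8)·9 + 1·16·1 = 3024 − 4032 + 1728 − 288 + 16 = 448.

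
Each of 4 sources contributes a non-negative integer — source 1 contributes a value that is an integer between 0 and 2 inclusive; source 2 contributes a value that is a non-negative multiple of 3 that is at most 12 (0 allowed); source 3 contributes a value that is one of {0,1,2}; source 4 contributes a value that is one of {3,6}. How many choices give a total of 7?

The generating function for the choices is (1 + q + q²)·(1 + q³ + q⁶ + q⁹ + q¹²)·(1 + q + q²)·(q³ + q⁶); the count is [q⁷].
(1 + q + q²) has coefficients 1,1,1 for degrees 0…2.
(1 + q³ + q⁶ + q⁹ + q¹²) has coefficients 1,0,0,1,0,0,1,0 for degrees 0…7.
Multiplying by (1 + q + q²) gives running coefficients 1,1,1,1,1,1,1,1 for degrees 0…7.
Finally multiplying by (q³ + q⁶), the product of all factors after the first has coefficients 0,0,0,1,1,1,2,2 for degrees 0…7.
[q⁷] = 1·2 + 1·2 + 1·1 = 5.

5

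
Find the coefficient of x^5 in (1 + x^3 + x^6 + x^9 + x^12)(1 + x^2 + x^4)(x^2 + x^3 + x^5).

3

(1 + x^3 + x^6 + x^9 + x^12) has coefficients 1,0,0,1,0,0 for degrees 0…5.
(1 + x^2 + x^4) has coefficients 1,0,1,0,1,0 for degrees 0…5.
Finally multiplying by (x^2 + x^3 + x^5), the product of all factors after the first has coefficients 0,0,1,1,1,2 for degrees 0…5.
[x^5] = 1·2 + 1·1 = 3.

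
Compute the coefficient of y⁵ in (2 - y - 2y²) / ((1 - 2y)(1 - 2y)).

The denominator gives the recurrence a_n = 4a_(n−1) − 4a_(n−2) for n ≥ 3; the numerator fixes a_0 = 2, a_1 = 7, a_2 = 18.
Iterating: 2, 7, 18, 44, 104, 240, so a_5 = 240.

240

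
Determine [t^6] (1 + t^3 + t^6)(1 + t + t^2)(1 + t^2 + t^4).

3

(1 + t^3 + t^6) has coefficients 1,0,0,1,0,0,1 for degrees 0…6.
(1 + t + t^2) has coefficients 1,1,1,0,0,0,0 for degrees 0…6.
Finally multiplying by (1 + t^2 + t^4), the product of all factors after the first has coefficients 1,1,2,1,2,1,1 for degrees 0…6.
[t^6] = 1·1 + 1·1 + 1·1 = 3.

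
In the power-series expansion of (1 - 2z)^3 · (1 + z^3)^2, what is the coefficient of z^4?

(1 - 2z)^3 has coefficients 1,-6,12,-8 for degrees 0…3.
(1 + z^3)^2 has coefficients 1,0,0,2,0 for degrees 0…4.
[z^4] = 1·0 − 6·2 + 12·0 − 8·0 = -12.

-12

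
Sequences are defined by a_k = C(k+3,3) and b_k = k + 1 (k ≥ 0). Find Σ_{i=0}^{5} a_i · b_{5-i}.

Write out a_i and b_{5-i} for i = 0,…,5 and sum the products.
Σ = 1·6 + 4·5 + 10·4 + 20·3 + 35·2 + 56·1 = 252.

252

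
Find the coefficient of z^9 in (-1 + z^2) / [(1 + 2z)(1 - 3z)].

The denominator gives the recurrence a_n = a_(n−1) + 6a_(n−2) for n ≥ 3; the numerator fixes a_0 = -1, a_1 = -1, a_2 = -6.
Iterating: -1, -1, -6, -12, -48, -120, -408, -1128, -3576, -10344, so a_9 = -10344.

-10344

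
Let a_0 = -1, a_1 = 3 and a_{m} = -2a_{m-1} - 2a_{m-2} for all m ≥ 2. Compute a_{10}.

The ordinary generating function has denominator 1 + 2y + 2y^2.
Iterating the recurrence: a_0,…,a_{10} = -1, 3, -4, 2, 4, -12, 16, -8, -16, 48, -64.

-64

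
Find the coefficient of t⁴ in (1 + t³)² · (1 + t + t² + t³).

2

(1 + t³)² has coefficients 1,0,0,2,0 for degrees 0…4.
(1 + t + t² + t³) has coefficients 1,1,1,1,0 for degrees 0…4.
[t⁴] = 1·0 + 2·1 = 2.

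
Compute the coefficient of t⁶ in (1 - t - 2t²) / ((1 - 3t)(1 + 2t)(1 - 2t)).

596

Partial fractions give a closed form: a_n = (4/5)·3^n + (1/5)·(-2)^n.
At n = 6: a_6 = 596.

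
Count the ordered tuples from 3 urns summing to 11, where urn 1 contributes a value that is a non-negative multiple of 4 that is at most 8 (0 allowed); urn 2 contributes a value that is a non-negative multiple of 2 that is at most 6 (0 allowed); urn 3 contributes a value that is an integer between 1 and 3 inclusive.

4

The generating function for the choices is (1 + q^4 + q^8)·(1 + q^2 + q^4 + q^6)·(q + q^2 + q^3); the count is [q^11].
(1 + q^4 + q^8) has coefficients 1,0,0,0,1,0,0,0,1 for degrees 0…8.
(1 + q^2 + q^4 + q^6) has coefficients 1,0,1,0,1,0,1,0,0,0,0,0 for degrees 0…11.
Finally multiplying by (q + q^2 + q^3), the product of all factors after the first has coefficients 0,1,1,2,1,2,1,2,1,1,0,0 for degrees 0…11.
[q^11] = 1·0 + 1·2 + 1·2 = 4.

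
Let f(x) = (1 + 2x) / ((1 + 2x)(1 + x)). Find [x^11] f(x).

Partial fractions give a closed form: a_n = (1)·(-1)^n.
At n = 11: a_11 = -1.

-1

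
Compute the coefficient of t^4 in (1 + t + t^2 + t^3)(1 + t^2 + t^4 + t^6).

2

(1 + t + t^2 + t^3) has coefficients 1,1,1,1 for degrees 0…3.
(1 + t^2 + t^4 + t^6) has coefficients 1,0,1,0,1 for degrees 0…4.
[t^4] = 1·1 + 1·0 + 1·1 + 1·0 = 2.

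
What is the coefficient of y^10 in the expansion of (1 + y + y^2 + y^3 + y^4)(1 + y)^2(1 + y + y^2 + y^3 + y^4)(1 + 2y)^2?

49

(1 + y + y^2 + y^3 + y^4) has coefficients 1,1,1,1,1 for degrees 0…4.
(1 + y)^2 has coefficients 1,2,1,0,0,0,0,0,0,0,0 for degrees 0…10.
Multiplying by (1 + y + y^2 + y^3 + y^4) gives running coefficients 1,3,4,4,4,3,1,0,0,0,0 for degrees 0…10.
Finally multiplying by (1 + 2y)^2, the product of all factors after the first has coefficients 1,7,20,32,36,35,29,16,4,0,0 for degrees 0…10.
[y^10] = 1·0 + 1·0 + 1·4 + 1·16 + 1·29 = 49.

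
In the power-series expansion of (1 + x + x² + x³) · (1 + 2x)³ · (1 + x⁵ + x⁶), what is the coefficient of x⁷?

26

(1 + x + x² + x³) has coefficients 1,1,1,1 for degrees 0…3.
(1 + 2x)³ has coefficients 1,6,12,8,0,0,0,0 for degrees 0…7.
Finally multiplying by (1 + x⁵ + x⁶), the product of all factors after the first has coefficients 1,6,12,8,0,1,7,18 for degrees 0…7.
[x⁷] = 1·18 + 1·7 + 1·1 + 1·0 = 26.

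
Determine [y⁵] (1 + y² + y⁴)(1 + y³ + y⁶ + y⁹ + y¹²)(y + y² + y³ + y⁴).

3

(1 + y² + y⁴) has coefficients 1,0,1,0,1 for degrees 0…4.
(1 + y³ + y⁶ + y⁹ + y¹²) has coefficients 1,0,0,1,0,0 for degrees 0…5.
Finally multiplying by (y + y² + y³ + y⁴), the product of all factors after the first has coefficients 0,1,1,1,2,1 for degrees 0…5.
[y⁵] = 1·1 + 1·1 + 1·1 = 3.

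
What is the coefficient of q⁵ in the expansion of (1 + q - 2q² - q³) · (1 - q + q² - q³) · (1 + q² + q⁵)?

(1 + q - 2q² - q³) has coefficients 1,1,-2,-1 for degrees 0…3.
(1 - q + q² - q³) has coefficients 1,-1,1,-1,0,0 for degrees 0…5.
Finally multiplying by (1 + q² + q⁵), the product of all factors after the first has coefficients 1,-1,2,-2,1,0 for degrees 0…5.
[q⁵] = 1·0 + 1·1 − 2·(-2) − 1·2 = 3.

3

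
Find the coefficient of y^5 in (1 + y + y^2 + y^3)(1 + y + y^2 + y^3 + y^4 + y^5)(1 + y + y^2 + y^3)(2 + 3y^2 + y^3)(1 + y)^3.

(1 + y + y^2 + y^3) has coefficients 1,1,1,1 for degrees 0…3.
(1 + y + y^2 + y^3 + y^4 + y^5) has coefficients 1,1,1,1,1,1 for degrees 0…5.
Multiplying by (1 + y + y^2 + y^3) gives running coefficients 1,2,3,4,4,4 for degrees 0…5.
Multiplying by (2 + 3y^2 + y^3) gives running coefficients 2,4,9,15,19,23 for degrees 0…5.
Finally multiplying by (1 + y)^3, the product of all factors after the first has coefficients 2,10,27,56,95,134 for degrees 0…5.
[y^5] = 1·134 + 1·95 + 1·56 + 1·27 = 312.

312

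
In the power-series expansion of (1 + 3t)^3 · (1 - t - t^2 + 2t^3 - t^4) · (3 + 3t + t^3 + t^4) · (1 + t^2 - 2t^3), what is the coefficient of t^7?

(1 + 3t)^3 has coefficients 1,9,27,27 for degrees 0…3.
(1 - t - t^2 + 2t^3 - t^4) has coefficients 1,-1,-1,2,-1,0,0,0 for degrees 0…7.
Multiplying by (3 + 3t + t^3 + t^4) gives running coefficients 3,0,-6,4,3,-5,1,1 for degrees 0…7.
Finally multiplying by (1 + t^2 - 2t^3), the product of all factors after the first has coefficients 3,0,-3,-2,-3,11,-4,-10 for degrees 0…7.
[t^7] = 1·(-10) + 9·(-4) + 27·11 + 27·(-3) = 170.

170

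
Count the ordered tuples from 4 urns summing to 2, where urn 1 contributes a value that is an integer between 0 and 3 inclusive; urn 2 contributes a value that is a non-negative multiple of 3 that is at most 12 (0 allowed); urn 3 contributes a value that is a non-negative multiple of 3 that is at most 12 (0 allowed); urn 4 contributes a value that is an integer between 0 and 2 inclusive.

The generating function for the choices is (1 + x + x^2 + x^3)·(1 + x^3 + x^6 + x^9 + x^12)·(1 + x^3 + x^6 + x^9 + x^12)·(1 + x + x^2); the count is [x^2].
(1 + x + x^2 + x^3) has coefficients 1,1,1 for degrees 0…2.
(1 + x^3 + x^6 + x^9 + x^12) has coefficients 1,0,0 for degrees 0…2.
Multiplying by (1 + x^3 + x^6 + x^9 + x^12) gives running coefficients 1,0,0 for degrees 0…2.
Finally multiplying by (1 + x + x^2), the product of all factors after the first has coefficients 1,1,1 for degrees 0…2.
[x^2] = 1·1 + 1·1 + 1·1 = 3.

3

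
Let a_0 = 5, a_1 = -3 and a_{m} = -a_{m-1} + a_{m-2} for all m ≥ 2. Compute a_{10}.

The ordinary generating function has denominator 1 + q - q^2.
Iterating the recurrence: a_0,…,a_{10} = 5, -3, 8, -11, 19, -30, 49, -79, 128, -207, 335.

335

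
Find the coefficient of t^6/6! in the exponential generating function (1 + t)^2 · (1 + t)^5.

The EGF product rule gives c_6 = Σ_{k_1+k_2=6} C(6; k_1,k_2) · ∏ g_i(k_i), where (1+t)^2 gives the falling factorial (2)_k; (1+t)^5 gives the falling factorial (5)_k.
g_1(k) for k = 0…6: 1, 2, 2, 0, 0, 0, 0.
g_2(k) for k = 0…6: 1, 5, 20, 60, 120, 120, 0.
c_6 = Σ_k C(6,k)·g_1(k)·g_2(6−k) = 6·2·120 + 15·2·120 = 1440 + 3600 = 5040.

5040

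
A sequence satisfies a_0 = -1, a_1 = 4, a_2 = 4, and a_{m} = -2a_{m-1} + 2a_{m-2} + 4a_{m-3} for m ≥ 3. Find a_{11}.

The ordinary generating function has denominator 1 + 2t - 2t^2 - 4t^3.
Iterating the recurrence: a_0,…,a_{11} = -1, 4, 4, -4, 32, -56, 160, -304, 704, -1376, 2944, -5824.

-5824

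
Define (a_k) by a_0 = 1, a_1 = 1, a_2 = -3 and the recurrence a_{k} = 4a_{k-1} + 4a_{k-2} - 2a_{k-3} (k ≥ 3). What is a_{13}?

-65463152

The ordinary generating function has denominator 1 - 4x - 4x^2 + 2x^3.
Iterating the recurrence: a_0,…,a_{13} = 1, 1, -3, -10, -54, -250, -1196, -5676, -26988, -128264, -609656, -2897704, -13772912, -65463152.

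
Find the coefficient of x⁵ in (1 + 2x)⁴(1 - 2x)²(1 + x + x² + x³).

(1 + 2x)⁴ has coefficients 1,8,24,32,16 for degrees 0…4.
(1 - 2x)² has coefficients 1,-4,4,0,0,0 for degrees 0…5.
Finally multiplying by (1 + x + x² + x³), the product of all factors after the first has coefficients 1,-3,1,1,0,4 for degrees 0…5.
[x⁵] = 1·4 + 8·0 + 24·1 + 32·1 + 16·(-3) = 12.

12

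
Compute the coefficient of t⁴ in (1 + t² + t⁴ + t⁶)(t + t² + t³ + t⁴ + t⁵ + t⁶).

(1 + t² + t⁴ + t⁶) has coefficients 1,0,1,0,1 for degrees 0…4.
(t + t² + t³ + t⁴ + t⁵ + t⁶) has coefficients 0,1,1,1,1 for degrees 0…4.
[t⁴] = 1·1 + 1·1 + 1·0 = 2.

2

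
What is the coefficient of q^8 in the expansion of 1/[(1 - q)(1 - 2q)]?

Partial fractions give a closed form: a_n = (-1)·1^n + (2)·2^n.
At n = 8: a_8 = 511.

511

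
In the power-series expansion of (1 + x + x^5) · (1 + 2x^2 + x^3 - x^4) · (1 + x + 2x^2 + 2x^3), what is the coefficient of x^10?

(1 + x + x^5) has coefficients 1,1,0,0,0,1 for degrees 0…5.
(1 + 2x^2 + x^3 - x^4) has coefficients 1,0,2,1,-1,0,0,0,0,0,0 for degrees 0…10.
Finally multiplying by (1 + x + 2x^2 + 2x^3), the product of all factors after the first has coefficients 1,1,4,5,4,5,0,-2,0,0,0 for degrees 0…10.
[x^10] = 1·0 + 1·0 + 1·5 = 5.

5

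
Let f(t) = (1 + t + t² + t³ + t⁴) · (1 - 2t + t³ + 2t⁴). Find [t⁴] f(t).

(1 + t + t² + t³ + t⁴) has coefficients 1,1,1,1,1 for degrees 0…4.
(1 - 2t + t³ + 2t⁴) has coefficients 1,-2,0,1,2 for degrees 0…4.
[t⁴] = 1·2 + 1·1 + 1·0 + 1·(-2) + 1·1 = 2.

2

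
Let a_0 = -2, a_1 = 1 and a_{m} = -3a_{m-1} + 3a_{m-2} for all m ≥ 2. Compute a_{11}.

The ordinary generating function has denominator 1 + 3z - 3z^2.
Iterating the recurrence: a_0,…,a_{11} = -2, 1, -9, 30, -117, 441, -1674, 6345, -24057, 91206, -345789, 1310985.

1310985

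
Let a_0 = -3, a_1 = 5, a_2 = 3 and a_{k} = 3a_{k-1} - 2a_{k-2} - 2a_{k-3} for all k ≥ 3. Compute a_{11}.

149

The ordinary generating function has denominator 1 - 3y + 2y^2 + 2y^3.
Iterating the recurrence: a_0,…,a_{11} = -3, 5, 3, 5, -1, -19, -65, -155, -297, -451, -449, 149.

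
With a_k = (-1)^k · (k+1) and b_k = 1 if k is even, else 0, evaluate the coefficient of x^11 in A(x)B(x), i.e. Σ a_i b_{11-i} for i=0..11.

The convolution is the t^11 coefficient of A(t)B(t).
Σ = 1·0 − 2·1 + 3·0 − 4·1 + 5·0 − 6·1 + 7·0 − 8·1 + 9·0 − 10·1 + 11·0 − 12·1 = -42.

-42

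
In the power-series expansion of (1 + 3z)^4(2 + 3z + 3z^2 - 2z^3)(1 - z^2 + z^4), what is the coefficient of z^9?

621

(1 + 3z)^4 has coefficients 1,12,54,108,81 for degrees 0…4.
(2 + 3z + 3z^2 - 2z^3) has coefficients 2,3,3,-2,0,0,0,0,0,0 for degrees 0…9.
Finally multiplying by (1 - z^2 + z^4), the product of all factors after the first has coefficients 2,3,1,-5,-1,5,3,-2,0,0 for degrees 0…9.
[z^9] = 1·0 + 12·0 + 54·(-2) + 108·3 + 81·5 = 621.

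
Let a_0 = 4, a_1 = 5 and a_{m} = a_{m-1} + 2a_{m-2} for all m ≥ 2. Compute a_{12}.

The ordinary generating function has denominator 1 - x - 2x^2.
Iterating the recurrence: a_0,…,a_{12} = 4, 5, 13, 23, 49, 95, 193, 383, 769, 1535, 3073, 6143, 12289.

12289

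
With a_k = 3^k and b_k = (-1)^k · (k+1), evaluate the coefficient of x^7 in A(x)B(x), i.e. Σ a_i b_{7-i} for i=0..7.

The convolution is the x^7 coefficient of A(x)B(x).
Σ = 1·(-8) + 3·7 + 9·(-6) + 27·5 + 81·(-4) + 243·3 + 729·(-2) + 2187·1 = 1228.

1228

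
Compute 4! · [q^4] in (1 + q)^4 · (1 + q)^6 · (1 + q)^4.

24024

The EGF product rule gives c_4 = Σ_{k_1+k_2+k_3=4} C(4; k_1,k_2,k_3) · ∏ g_i(k_i), where (1+q)^4 gives the falling factorial (4)_k; (1+q)^6 gives the falling factorial (6)_k; (1+q)^4 gives the falling factorial (4)_k.
g_1(k) for k = 0…4: 1, 4, 12, 24, 24.
g_2(k) for k = 0…4: 1, 6, 30, 120, 360.
g_3(k) for k = 0…4: 1, 4, 12, 24, 24.
First combine the last two factors: h(k) = Σ_j C(k,j)·g_2(j)·g_3(k−j) for k = 0…4: 1, 10, 90, 720, 5040.
c_4 = Σ_k C(4,k)·g_1(k)·h(4−k) = 1·1·5040 + 4·4·720 + 6·12·90 + 4·24·10 + 1·24·1 = 5040 + 11520 + 6480 + 960 + 24 = 24024.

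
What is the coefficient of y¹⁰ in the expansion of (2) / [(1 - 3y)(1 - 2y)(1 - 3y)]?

The denominator gives the recurrence a_n = 8a_(n−1) − 21a_(n−2) + 18a_(n−3) for n ≥ 3; the numerator fixes a_0 = 2, a_1 = 16, a_2 = 86.
Iterating: 2, 16, 86, 388, 1586, 6088, 22382, 79756, 277610, 948880, 3196838, so a_10 = 3196838.

3196838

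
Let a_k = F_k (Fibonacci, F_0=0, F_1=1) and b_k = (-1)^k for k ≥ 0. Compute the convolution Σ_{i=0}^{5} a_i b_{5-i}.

Write out a_i and b_{5-i} for i = 0,…,5 and sum the products.
Σ = 0·(-1) + 1·1 + 1·(-1) + 2·1 + 3·(-1) + 5·1 = 4.

4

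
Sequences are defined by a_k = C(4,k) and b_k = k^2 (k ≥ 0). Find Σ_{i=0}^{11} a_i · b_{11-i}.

1312

This is [x^11] in the product of the two ordinary generating functions.
Σ = 1·121 + 4·100 + 6·81 + 4·64 + 1·49 + 0·36 + 0·25 + 0·16 + 0·9 + 0·4 + 0·1 + 0·0 = 1312.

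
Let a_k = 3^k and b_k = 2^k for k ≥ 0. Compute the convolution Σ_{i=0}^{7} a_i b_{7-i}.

6305

The convolution is the x^7 coefficient of A(x)B(x).
Σ = 1·128 + 3·64 + 9·32 + 27·16 + 81·8 + 243·4 + 729·2 + 2187·1 = 6305.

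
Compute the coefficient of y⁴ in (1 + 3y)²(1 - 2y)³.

60

(1 + 3y)² has coefficients 1,6,9 for degrees 0…2.
(1 - 2y)³ has coefficients 1,-6,12,-8,0 for degrees 0…4.
[y⁴] = 1·0 + 6·(-8) + 9·12 = 60.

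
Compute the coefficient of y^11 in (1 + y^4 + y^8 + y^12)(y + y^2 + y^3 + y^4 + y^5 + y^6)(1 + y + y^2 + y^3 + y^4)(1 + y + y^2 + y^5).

(1 + y^4 + y^8 + y^12) has coefficients 1,0,0,0,1,0,0,0,1,0,0,0 for degrees 0…11.
(y + y^2 + y^3 + y^4 + y^5 + y^6) has coefficients 0,1,1,1,1,1,1,0,0,0,0,0 for degrees 0…11.
Multiplying by (1 + y + y^2 + y^3 + y^4) gives running coefficients 0,1,2,3,4,5,5,4,3,2,1,0 for degrees 0…11.
Finally multiplying by (1 + y + y^2 + y^5), the product of all factors after the first has coefficients 0,1,3,6,9,12,15,16,15,13,11,8 for degrees 0…11.
[y^11] = 1·8 + 1·16 + 1·6 = 30.

30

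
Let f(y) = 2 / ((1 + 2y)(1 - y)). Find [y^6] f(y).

Partial fractions give a closed form: a_n = (4/3)·(-2)^n + (2/3)·1^n.
At n = 6: a_6 = 86.

86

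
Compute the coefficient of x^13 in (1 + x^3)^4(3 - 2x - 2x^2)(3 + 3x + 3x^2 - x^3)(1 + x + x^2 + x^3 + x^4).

-130

(1 + x^3)^4 has coefficients 1,0,0,4,0,0,6,0,0,4,0,0,1 for degrees 0…12.
(3 - 2x - 2x^2) has coefficients 3,-2,-2,0,0,0,0,0,0,0,0,0,0,0 for degrees 0…13.
Multiplying by (3 + 3x + 3x^2 - x^3) gives running coefficients 9,3,-3,-15,-4,2,0,0,0,0,0,0,0,0 for degrees 0…13.
Finally multiplying by (1 + x + x^2 + x^3 + x^4), the product of all factors after the first has coefficients 9,12,9,-6,-10,-17,-20,-17,-2,2,0,0,0,0 for degrees 0…13.
[x^13] = 1·0 + 4·0 + 6·(-17) + 4·(-10) + 1·12 = -130.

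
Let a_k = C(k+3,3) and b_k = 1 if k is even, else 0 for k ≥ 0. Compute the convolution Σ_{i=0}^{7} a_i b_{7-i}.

200

Write out a_i and b_{7-i} for i = 0,…,7 and sum the products.
Σ = 1·0 + 4·1 + 10·0 + 20·1 + 35·0 + 56·1 + 84·0 + 120·1 = 200.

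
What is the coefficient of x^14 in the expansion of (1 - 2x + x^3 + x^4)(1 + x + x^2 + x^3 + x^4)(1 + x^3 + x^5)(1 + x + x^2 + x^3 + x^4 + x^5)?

(1 - 2x + x^3 + x^4) has coefficients 1,-2,0,1,1 for degrees 0…4.
(1 + x + x^2 + x^3 + x^4) has coefficients 1,1,1,1,1,0,0,0,0,0,0,0,0,0,0 for degrees 0…14.
Multiplying by (1 + x^3 + x^5) gives running coefficients 1,1,1,2,2,2,2,2,1,1,0,0,0,0,0 for degrees 0…14.
Finally multiplying by (1 + x + x^2 + x^3 + x^4 + x^5), the product of all factors after the first has coefficients 1,2,3,5,7,9,10,11,11,10,8,6,4,2,1 for degrees 0…14.
[x^14] = 1·1 − 2·2 + 1·6 + 1·8 = 11.

11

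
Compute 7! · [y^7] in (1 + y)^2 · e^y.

The EGF product rule gives c_7 = Σ_{k_1+k_2=7} C(7; k_1,k_2) · ∏ g_i(k_i), where (1+y)^2 gives the falling factorial (2)_k; e^y gives (1)^k.
g_1(k) for k = 0…7: 1, 2, 2, 0, 0, 0, 0, 0.
g_2(k) for k = 0…7: 1, 1, 1, 1, 1, 1, 1, 1.
c_7 = Σ_k C(7,k)·g_1(k)·g_2(7−k) = 1·1·1 + 7·2·1 + 21·2·1 = 1 + 14 + 42 = 57.

57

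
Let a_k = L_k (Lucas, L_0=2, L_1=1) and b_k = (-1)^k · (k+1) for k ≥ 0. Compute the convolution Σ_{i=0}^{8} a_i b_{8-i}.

41

The convolution is the t^8 coefficient of A(t)B(t).
Σ = 2·9 + 1·(-8) + 3·7 + 4·(-6) + 7·5 + 11·(-4) + 18·3 + 29·(-2) + 47·1 = 41.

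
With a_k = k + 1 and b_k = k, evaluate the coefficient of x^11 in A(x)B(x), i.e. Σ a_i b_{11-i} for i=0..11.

The convolution is the t^11 coefficient of A(t)B(t).
Σ = 1·11 + 2·10 + 3·9 + 4·8 + 5·7 + 6·6 + 7·5 + 8·4 + 9·3 + 10·2 + 11·1 + 12·0 = 286.

286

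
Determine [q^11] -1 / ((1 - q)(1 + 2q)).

Partial fractions give a closed form: a_n = (-1/3)·1^n + (-2/3)·(-2)^n.
At n = 11: a_11 = 1365.

1365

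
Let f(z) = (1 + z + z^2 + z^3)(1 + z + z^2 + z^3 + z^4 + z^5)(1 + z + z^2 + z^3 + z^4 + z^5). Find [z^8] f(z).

(1 + z + z^2 + z^3) has coefficients 1,1,1,1 for degrees 0…3.
(1 + z + z^2 + z^3 + z^4 + z^5) has coefficients 1,1,1,1,1,1,0,0,0 for degrees 0…8.
Finally multiplying by (1 + z + z^2 + z^3 + z^4 + z^5), the product of all factors after the first has coefficients 1,2,3,4,5,6,5,4,3 for degrees 0…8.
[z^8] = 1·3 + 1·4 + 1·5 + 1·6 = 18.

18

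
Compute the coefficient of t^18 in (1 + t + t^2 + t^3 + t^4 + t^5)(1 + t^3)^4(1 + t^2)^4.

64

(1 + t + t^2 + t^3 + t^4 + t^5) has coefficients 1,1,1,1,1,1 for degrees 0…5.
(1 + t^3)^4 has coefficients 1,0,0,4,0,0,6,0,0,4,0,0,1,0,0,0,0,0,0 for degrees 0…18.
Finally multiplying by (1 + t^2)^4, the product of all factors after the first has coefficients 1,0,4,4,6,16,10,24,25,20,36,20,25,24,10,16,6,4,4 for degrees 0…18.
[t^18] = 1·4 + 1·4 + 1·6 + 1·16 + 1·10 + 1·24 = 64.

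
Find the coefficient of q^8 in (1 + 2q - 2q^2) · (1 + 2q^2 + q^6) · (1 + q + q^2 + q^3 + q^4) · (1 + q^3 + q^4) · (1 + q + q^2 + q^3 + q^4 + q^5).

(1 + 2q - 2q^2) has coefficients 1,2,-2 for degrees 0…2.
(1 + 2q^2 + q^6) has coefficients 1,0,2,0,0,0,1,0,0 for degrees 0…8.
Multiplying by (1 + q + q^2 + q^3 + q^4) gives running coefficients 1,1,3,3,3,2,3,1,1 for degrees 0…8.
Multiplying by (1 + q^3 + q^4) gives running coefficients 1,1,3,4,5,6,9,7,6 for degrees 0…8.
Finally multiplying by (1 + q + q^2 + q^3 + q^4 + q^5), the product of all factors after the first has coefficients 1,2,5,9,14,20,28,34,37 for degrees 0…8.
[q^8] = 1·37 + 2·34 − 2·28 = 49.

49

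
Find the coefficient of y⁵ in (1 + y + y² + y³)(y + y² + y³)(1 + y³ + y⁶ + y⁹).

(1 + y + y² + y³) has coefficients 1,1,1,1 for degrees 0…3.
(y + y² + y³) has coefficients 0,1,1,1,0,0 for degrees 0…5.
Finally multiplying by (1 + y³ + y⁶ + y⁹), the product of all factors after the first has coefficients 0,1,1,1,1,1 for degrees 0…5.
[y⁵] = 1·1 + 1·1 + 1·1 + 1·1 = 4.

4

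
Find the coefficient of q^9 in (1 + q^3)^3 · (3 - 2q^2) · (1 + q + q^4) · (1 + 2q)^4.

311

(1 + q^3)^3 has coefficients 1,0,0,3,0,0,3,0,0,1 for degrees 0…9.
(3 - 2q^2) has coefficients 3,0,-2,0,0,0,0,0,0,0 for degrees 0…9.
Multiplying by (1 + q + q^4) gives running coefficients 3,3,-2,-2,3,0,-2,0,0,0 for degrees 0…9.
Finally multiplying by (1 + 2q)^4, the product of all factors after the first has coefficients 3,27,94,150,83,-40,-26,48,0,-64 for degrees 0…9.
[q^9] = 1·(-64) + 3·(-26) + 3·150 + 1·3 = 311.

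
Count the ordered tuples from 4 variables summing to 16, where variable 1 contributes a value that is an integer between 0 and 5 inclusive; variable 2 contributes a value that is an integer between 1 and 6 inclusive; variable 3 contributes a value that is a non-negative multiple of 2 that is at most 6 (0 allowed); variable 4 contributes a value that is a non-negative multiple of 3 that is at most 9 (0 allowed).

The generating function for the choices is (1 + t + t² + t³ + t⁴ + t⁵)·(t + t² + t³ + t⁴ + t⁵ + t⁶)·(1 + t² + t⁴ + t⁶)·(1 + t³ + t⁶ + t⁹); the count is [t¹⁶].
(1 + t + t² + t³ + t⁴ + t⁵) has coefficients 1,1,1,1,1,1 for degrees 0…5.
(t + t² + t³ + t⁴ + t⁵ + t⁶) has coefficients 0,1,1,1,1,1,1,0,0,0,0,0,0,0,0,0,0 for degrees 0…16.
Multiplying by (1 + t² + t⁴ + t⁶) gives running coefficients 0,1,1,2,2,3,3,3,3,2,2,1,1,0,0,0,0 for degrees 0…16.
Finally multiplying by (1 + t³ + t⁶ + t⁹), the product of all factors after the first has coefficients 0,1,1,2,3,4,5,6,7,7,8,8,8,7,7,6,5 for degrees 0…16.
[t¹⁶] = 1·5 + 1·6 + 1·7 + 1·7 + 1·8 + 1·8 = 41.

41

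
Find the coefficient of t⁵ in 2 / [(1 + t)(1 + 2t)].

The denominator gives the recurrence a_n = −3a_(n−1) − 2a_(n−2) for n ≥ 2; the numerator fixes a_0 = 2, a_1 = -6.
Iterating: 2, -6, 14, -30, 62, -126, so a_5 = -126.

-126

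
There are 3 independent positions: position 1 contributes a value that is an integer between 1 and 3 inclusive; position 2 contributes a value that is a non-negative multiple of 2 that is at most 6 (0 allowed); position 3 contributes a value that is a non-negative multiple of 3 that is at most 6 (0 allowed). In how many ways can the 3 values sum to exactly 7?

4

The generating function for the choices is (t + t² + t³)·(1 + t² + t⁴ + t⁶)·(1 + t³ + t⁶); the count is [t⁷].
(t + t² + t³) has coefficients 0,1,1,1 for degrees 0…3.
(1 + t² + t⁴ + t⁶) has coefficients 1,0,1,0,1,0,1,0 for degrees 0…7.
Finally multiplying by (1 + t³ + t⁶), the product of all factors after the first has coefficients 1,0,1,1,1,1,2,1 for degrees 0…7.
[t⁷] = 1·2 + 1·1 + 1·1 = 4.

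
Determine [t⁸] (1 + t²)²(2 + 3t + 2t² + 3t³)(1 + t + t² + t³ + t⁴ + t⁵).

29

(1 + t²)² has coefficients 1,0,2,0,1 for degrees 0…4.
(2 + 3t + 2t² + 3t³) has coefficients 2,3,2,3,0,0,0,0,0 for degrees 0…8.
Finally multiplying by (1 + t + t² + t³ + t⁴ + t⁵), the product of all factors after the first has coefficients 2,5,7,10,10,10,8,5,3 for degrees 0…8.
[t⁸] = 1·3 + 2·8 + 1·10 = 29.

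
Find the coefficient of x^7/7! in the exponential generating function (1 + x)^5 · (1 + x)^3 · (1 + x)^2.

604800

The EGF product rule gives c_7 = Σ_{k_1+k_2+k_3=7} C(7; k_1,k_2,k_3) · ∏ g_i(k_i), where (1+x)^5 gives the falling factorial (5)_k; (1+x)^3 gives the falling factorial (3)_k; (1+x)^2 gives the falling factorial (2)_k.
g_1(k) for k = 0…7: 1, 5, 20, 60, 120, 120, 0, 0.
g_2(k) for k = 0…7: 1, 3, 6, 6, 0, 0, 0, 0.
g_3(k) for k = 0…7: 1, 2, 2, 0, 0, 0, 0, 0.
First combine the last two factors: h(k) = Σ_j C(k,j)·g_2(j)·g_3(k−j) for k = 0…7: 1, 5, 20, 60, 120, 120, 0, 0.
c_7 = Σ_k C(7,k)·g_1(k)·h(7−k) = 21·20·120 + 35·60·120 + 35·120·60 + 21·120·20 = 50400 + 252000 + 252000 + 50400 = 604800.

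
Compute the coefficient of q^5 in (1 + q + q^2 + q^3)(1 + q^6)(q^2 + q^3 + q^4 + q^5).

(1 + q + q^2 + q^3) has coefficients 1,1,1,1 for degrees 0…3.
(1 + q^6) has coefficients 1,0,0,0,0,0 for degrees 0…5.
Finally multiplying by (q^2 + q^3 + q^4 + q^5), the product of all factors after the first has coefficients 0,0,1,1,1,1 for degrees 0…5.
[q^5] = 1·1 + 1·1 + 1·1 + 1·1 = 4.

4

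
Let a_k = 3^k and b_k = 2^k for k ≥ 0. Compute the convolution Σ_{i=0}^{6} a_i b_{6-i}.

Write out a_i and b_{6-i} for i = 0,…,6 and sum the products.
Σ = 1·64 + 3·32 + 9·16 + 27·8 + 81·4 + 243·2 + 729·1 = 2059.

2059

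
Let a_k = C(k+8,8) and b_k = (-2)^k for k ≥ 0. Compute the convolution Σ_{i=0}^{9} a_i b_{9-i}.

11630

This is [x^9] in the product of the two ordinary generating functions.
Σ = 1·(-512) + 9·256 + 45·(-128) + 165·64 + 495·(-32) + 1287·16 + 3003·(-8) + 6435·4 + 12870·(-2) + 24310·1 = 11630.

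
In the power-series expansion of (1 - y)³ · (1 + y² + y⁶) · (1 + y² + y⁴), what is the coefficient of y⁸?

7

(1 - y)³ has coefficients 1,-3,3,-1 for degrees 0…3.
(1 + y² + y⁶) has coefficients 1,0,1,0,0,0,1,0,0 for degrees 0…8.
Finally multiplying by (1 + y² + y⁴), the product of all factors after the first has coefficients 1,0,2,0,2,0,2,0,1 for degrees 0…8.
[y⁸] = 1·1 − 3·0 + 3·2 − 1·0 = 7.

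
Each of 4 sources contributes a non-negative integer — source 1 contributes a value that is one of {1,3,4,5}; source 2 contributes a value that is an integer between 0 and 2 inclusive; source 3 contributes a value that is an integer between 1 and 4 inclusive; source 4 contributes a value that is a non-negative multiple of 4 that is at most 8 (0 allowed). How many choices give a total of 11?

12

The generating function for the choices is (t + t^3 + t^4 + t^5)·(1 + t + t^2)·(t + t^2 + t^3 + t^4)·(1 + t^4 + t^8); the count is [t^11].
(t + t^3 + t^4 + t^5) has coefficients 0,1,0,1,1,1 for degrees 0…5.
(1 + t + t^2) has coefficients 1,1,1,0,0,0,0,0,0,0,0,0 for degrees 0…11.
Multiplying by (t + t^2 + t^3 + t^4) gives running coefficients 0,1,2,3,3,2,1,0,0,0,0,0 for degrees 0…11.
Finally multiplying by (1 + t^4 + t^8), the product of all factors after the first has coefficients 0,1,2,3,3,3,3,3,3,3,3,3 for degrees 0…11.
[t^11] = 1·3 + 1·3 + 1·3 + 1·3 = 12.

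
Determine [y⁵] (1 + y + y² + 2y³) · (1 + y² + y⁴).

3

(1 + y + y² + 2y³) has coefficients 1,1,1,2 for degrees 0…3.
(1 + y² + y⁴) has coefficients 1,0,1,0,1,0 for degrees 0…5.
[y⁵] = 1·0 + 1·1 + 1·0 + 2·1 = 3.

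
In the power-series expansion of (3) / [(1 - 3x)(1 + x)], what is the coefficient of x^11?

398580

Partial fractions give a closed form: a_n = (9/4)·3^n + (3/4)·(-1)^n.
At n = 11: a_11 = 398580.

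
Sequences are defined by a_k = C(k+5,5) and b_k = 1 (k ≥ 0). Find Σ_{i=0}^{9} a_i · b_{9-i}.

5005

Write out a_i and b_{9-i} for i = 0,…,9 and sum the products.
Σ = 1·1 + 6·1 + 21·1 + 56·1 + 126·1 + 252·1 + 462·1 + 792·1 + 1287·1 + 2002·1 = 5005.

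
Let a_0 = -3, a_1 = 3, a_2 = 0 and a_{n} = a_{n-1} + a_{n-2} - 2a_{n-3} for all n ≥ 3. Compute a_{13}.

The ordinary generating function has denominator 1 - t - t^2 + 2t^3.
Iterating the recurrence: a_0,…,a_{13} = -3, 3, 0, 9, 3, 12, -3, 3, -24, -15, -45, -12, -27, 51.

51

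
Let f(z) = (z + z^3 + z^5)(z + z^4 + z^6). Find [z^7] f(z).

(z + z^3 + z^5) has coefficients 0,1,0,1,0,1 for degrees 0…5.
(z + z^4 + z^6) has coefficients 0,1,0,0,1,0,1,0 for degrees 0…7.
[z^7] = 1·1 + 1·1 + 1·0 = 2.

2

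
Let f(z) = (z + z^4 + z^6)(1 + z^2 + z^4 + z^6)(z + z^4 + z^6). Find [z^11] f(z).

(z + z^4 + z^6) has coefficients 0,1,0,0,1,0,1 for degrees 0…6.
(1 + z^2 + z^4 + z^6) has coefficients 1,0,1,0,1,0,1,0,0,0,0,0 for degrees 0…11.
Finally multiplying by (z + z^4 + z^6), the product of all factors after the first has coefficients 0,1,0,1,1,1,2,1,2,0,2,0 for degrees 0…11.
[z^11] = 1·2 + 1·1 + 1·1 = 4.

4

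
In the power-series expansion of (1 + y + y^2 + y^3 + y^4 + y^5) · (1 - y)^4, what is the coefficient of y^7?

(1 + y + y^2 + y^3 + y^4 + y^5) has coefficients 1,1,1,1,1,1 for degrees 0…5.
(1 - y)^4 has coefficients 1,-4,6,-4,1,0,0,0 for degrees 0…7.
[y^7] = 1·0 + 1·0 + 1·0 + 1·1 + 1·(-4) + 1·6 = 3.

3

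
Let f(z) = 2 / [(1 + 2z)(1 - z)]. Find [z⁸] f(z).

342

Partial fractions give a closed form: a_n = (4/3)·(-2)^n + (2/3)·1^n.
At n = 8: a_8 = 342.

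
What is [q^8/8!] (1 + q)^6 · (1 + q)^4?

1814400

The EGF product rule gives c_8 = Σ_{k_1+k_2=8} C(8; k_1,k_2) · ∏ g_i(k_i), where (1+q)^6 gives the falling factorial (6)_k; (1+q)^4 gives the falling factorial (4)_k.
g_1(k) for k = 0…8: 1, 6, 30, 120, 360, 720, 720, 0, 0.
g_2(k) for k = 0…8: 1, 4, 12, 24, 24, 0, 0, 0, 0.
c_8 = Σ_k C(8,k)·g_1(k)·g_2(8−k) = 70·360·24 + 56·720·24 + 28·720·12 = 604800 + 967680 + 241920 = 1814400.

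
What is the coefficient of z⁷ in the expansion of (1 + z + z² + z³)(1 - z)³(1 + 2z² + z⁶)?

(1 + z + z² + z³) has coefficients 1,1,1,1 for degrees 0…3.
(1 - z)³ has coefficients 1,-3,3,-1,0,0,0,0 for degrees 0…7.
Finally multiplying by (1 + 2z² + z⁶), the product of all factors after the first has coefficients 1,-3,5,-7,6,-2,1,-3 for degrees 0…7.
[z⁷] = 1·(-3) + 1·1 + 1·(-2) + 1·6 = 2.

2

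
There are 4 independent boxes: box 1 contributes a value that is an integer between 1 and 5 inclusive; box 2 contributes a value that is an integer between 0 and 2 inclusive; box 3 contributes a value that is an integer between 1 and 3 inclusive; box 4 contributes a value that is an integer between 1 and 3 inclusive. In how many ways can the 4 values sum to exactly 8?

The generating function for the choices is (x + x² + x³ + x⁴ + x⁵)·(1 + x + x²)·(x + x² + x³)·(x + x² + x³); the count is [x⁸].
(x + x² + x³ + x⁴ + x⁵) has coefficients 0,1,1,1,1,1 for degrees 0…5.
(1 + x + x²) has coefficients 1,1,1,0,0,0,0,0,0 for degrees 0…8.
Multiplying by (x + x² + x³) gives running coefficients 0,1,2,3,2,1,0,0,0 for degrees 0…8.
Finally multiplying by (x + x² + x³), the product of all factors after the first has coefficients 0,0,1,3,6,7,6,3,1 for degrees 0…8.
[x⁸] = 1·3 + 1·6 + 1·7 + 1·6 + 1·3 = 25.

25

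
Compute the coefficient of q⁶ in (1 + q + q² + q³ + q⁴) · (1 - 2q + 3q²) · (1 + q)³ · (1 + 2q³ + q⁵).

(1 + q + q² + q³ + q⁴) has coefficients 1,1,1,1,1 for degrees 0…4.
(1 - 2q + 3q²) has coefficients 1,-2,3,0,0,0,0 for degrees 0…6.
Multiplying by (1 + q)³ gives running coefficients 1,1,0,4,7,3,0 for degrees 0…6.
Finally multiplying by (1 + 2q³ + q⁵), the product of all factors after the first has coefficients 1,1,0,6,9,4,9 for degrees 0…6.
[q⁶] = 1·9 + 1·4 + 1·9 + 1·6 + 1·0 = 28.

28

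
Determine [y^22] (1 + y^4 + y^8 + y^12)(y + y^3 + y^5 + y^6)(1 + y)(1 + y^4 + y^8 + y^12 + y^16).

11

(1 + y^4 + y^8 + y^12) has coefficients 1,0,0,0,1,0,0,0,1,0,0,0,1 for degrees 0…12.
(y + y^3 + y^5 + y^6) has coefficients 0,1,0,1,0,1,1,0,0,0,0,0,0,0,0,0,0,0,0,0,0,0,0 for degrees 0…22.
Multiplying by (1 + y) gives running coefficients 0,1,1,1,1,1,2,1,0,0,0,0,0,0,0,0,0,0,0,0,0,0,0 for degrees 0…22.
Finally multiplying by (1 + y^4 + y^8 + y^12 + y^16), the product of all factors after the first has coefficients 0,1,1,1,1,2,3,2,1,2,3,2,1,2,3,2,1,2,3,2,1,1,2 for degrees 0…22.
[y^22] = 1·2 + 1·3 + 1·3 + 1·3 = 11.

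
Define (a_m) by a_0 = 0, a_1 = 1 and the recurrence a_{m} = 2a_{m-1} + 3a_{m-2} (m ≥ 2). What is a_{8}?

1640

The ordinary generating function has denominator 1 - 2t - 3t^2.
Iterating the recurrence: a_0,…,a_{8} = 0, 1, 2, 7, 20, 61, 182, 547, 1640.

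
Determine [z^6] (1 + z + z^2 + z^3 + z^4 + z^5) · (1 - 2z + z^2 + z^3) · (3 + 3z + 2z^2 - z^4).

5

(1 + z + z^2 + z^3 + z^4 + z^5) has coefficients 1,1,1,1,1,1 for degrees 0…5.
(1 - 2z + z^2 + z^3) has coefficients 1,-2,1,1,0,0,0 for degrees 0…6.
Finally multiplying by (3 + 3z + 2z^2 - z^4), the product of all factors after the first has coefficients 3,-3,-1,2,4,4,-1 for degrees 0…6.
[z^6] = 1·(-1) + 1·4 + 1·4 + 1·2 + 1·(-1) + 1·(-3) = 5.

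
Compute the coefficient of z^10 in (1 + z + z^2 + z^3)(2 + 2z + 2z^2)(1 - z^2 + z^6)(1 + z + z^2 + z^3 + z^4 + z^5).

12

(1 + z + z^2 + z^3) has coefficients 1,1,1,1 for degrees 0…3.
(2 + 2z + 2z^2) has coefficients 2,2,2,0,0,0,0,0,0,0,0 for degrees 0…10.
Multiplying by (1 - z^2 + z^6) gives running coefficients 2,2,0,-2,-2,0,2,2,2,0,0 for degrees 0…10.
Finally multiplying by (1 + z + z^2 + z^3 + z^4 + z^5), the product of all factors after the first has coefficients 2,4,4,2,0,0,0,0,2,4,6 for degrees 0…10.
[z^10] = 1·6 + 1·4 + 1·2 + 1·0 = 12.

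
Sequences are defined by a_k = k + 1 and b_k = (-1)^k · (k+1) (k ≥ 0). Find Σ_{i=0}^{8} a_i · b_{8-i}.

5

This is [x^8] in the product of the two ordinary generating functions.
Σ = 1·9 + 2·(-8) + 3·7 + 4·(-6) + 5·5 + 6·(-4) + 7·3 + 8·(-2) + 9·1 = 5.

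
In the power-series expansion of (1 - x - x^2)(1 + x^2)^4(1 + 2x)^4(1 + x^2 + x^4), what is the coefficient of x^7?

-142

(1 - x - x^2) has coefficients 1,-1,-1 for degrees 0…2.
(1 + x^2)^4 has coefficients 1,0,4,0,6,0,4,0 for degrees 0…7.
Multiplying by (1 + 2x)^4 gives running coefficients 1,8,28,64,118,176,212,224 for degrees 0…7.
Finally multiplying by (1 + x^2 + x^4), the product of all factors after the first has coefficients 1,8,29,72,147,248,358,464 for degrees 0…7.
[x^7] = 1·464 − 1·358 − 1·248 = -142.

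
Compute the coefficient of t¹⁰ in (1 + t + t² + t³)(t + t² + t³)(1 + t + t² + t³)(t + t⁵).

(1 + t + t² + t³) has coefficients 1,1,1,1 for degrees 0…3.
(t + t² + t³) has coefficients 0,1,1,1,0,0,0,0,0,0,0 for degrees 0…10.
Multiplying by (1 + t + t² + t³) gives running coefficients 0,1,2,3,3,2,1,0,0,0,0 for degrees 0…10.
Finally multiplying by (t + t⁵), the product of all factors after the first has coefficients 0,0,1,2,3,3,3,3,3,3,2 for degrees 0…10.
[t¹⁰] = 1·2 + 1·3 + 1·3 + 1·3 = 11.

11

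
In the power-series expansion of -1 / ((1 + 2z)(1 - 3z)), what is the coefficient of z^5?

The denominator gives the recurrence a_n = a_(n−1) + 6a_(n−2) for n ≥ 2; the numerator fixes a_0 = -1, a_1 = -1.
Iterating: -1, -1, -7, -13, -55, -133, so a_5 = -133.

-133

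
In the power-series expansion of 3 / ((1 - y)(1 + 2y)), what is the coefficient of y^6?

The denominator gives the recurrence a_n = −a_(n−1) + 2a_(n−2) for n ≥ 2; the numerator fixes a_0 = 3, a_1 = -3.
Iterating: 3, -3, 9, -15, 33, -63, 129, so a_6 = 129.

129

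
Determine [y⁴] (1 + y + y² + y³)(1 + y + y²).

(1 + y + y² + y³) has coefficients 1,1,1,1 for degrees 0…3.
(1 + y + y²) has coefficients 1,1,1,0,0 for degrees 0…4.
[y⁴] = 1·0 + 1·0 + 1·1 + 1·1 = 2.

2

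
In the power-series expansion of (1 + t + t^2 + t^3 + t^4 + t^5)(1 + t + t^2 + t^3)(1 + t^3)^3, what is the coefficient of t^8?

22

(1 + t + t^2 + t^3 + t^4 + t^5) has coefficients 1,1,1,1,1,1 for degrees 0…5.
(1 + t + t^2 + t^3) has coefficients 1,1,1,1,0,0,0,0,0 for degrees 0…8.
Finally multiplying by (1 + t^3)^3, the product of all factors after the first has coefficients 1,1,1,4,3,3,6,3,3 for degrees 0…8.
[t^8] = 1·3 + 1·3 + 1·6 + 1·3 + 1·3 + 1·4 = 22.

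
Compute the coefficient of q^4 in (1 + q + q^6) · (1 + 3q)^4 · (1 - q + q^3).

(1 + q + q^6) has coefficients 1,1,0,0,0 for degrees 0…4.
(1 + 3q)^4 has coefficients 1,12,54,108,81 for degrees 0…4.
Finally multiplying by (1 - q + q^3), the product of all factors after the first has coefficients 1,11,42,55,-15 for degrees 0…4.
[q^4] = 1·(-15) + 1·55 = 40.

40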